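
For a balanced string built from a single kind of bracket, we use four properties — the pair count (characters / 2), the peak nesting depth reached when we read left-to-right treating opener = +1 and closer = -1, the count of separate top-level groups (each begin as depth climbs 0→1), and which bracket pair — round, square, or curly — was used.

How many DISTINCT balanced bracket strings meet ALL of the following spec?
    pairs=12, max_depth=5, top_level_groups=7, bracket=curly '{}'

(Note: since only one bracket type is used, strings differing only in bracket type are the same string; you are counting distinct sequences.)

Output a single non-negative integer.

Answer: 91

Derivation:
Spec: pairs=12 depth=5 groups=7
Count(depth <= 5) = 2541
Count(depth <= 4) = 2450
Count(depth == 5) = 2541 - 2450 = 91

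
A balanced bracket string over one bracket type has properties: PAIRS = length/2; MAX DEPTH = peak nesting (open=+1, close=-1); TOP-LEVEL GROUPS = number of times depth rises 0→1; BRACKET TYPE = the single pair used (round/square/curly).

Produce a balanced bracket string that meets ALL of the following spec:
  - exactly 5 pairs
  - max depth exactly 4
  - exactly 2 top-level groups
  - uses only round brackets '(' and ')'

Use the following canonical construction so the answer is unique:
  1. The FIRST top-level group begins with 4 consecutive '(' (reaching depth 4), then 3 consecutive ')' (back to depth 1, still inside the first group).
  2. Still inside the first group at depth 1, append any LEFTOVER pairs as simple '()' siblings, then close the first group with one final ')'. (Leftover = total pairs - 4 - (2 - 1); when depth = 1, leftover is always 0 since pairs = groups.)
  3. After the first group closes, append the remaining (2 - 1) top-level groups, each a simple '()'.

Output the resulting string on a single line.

Spec: pairs=5 depth=4 groups=2
Leftover pairs = 5 - 4 - (2-1) = 0
First group: deep chain of depth 4 + 0 sibling pairs
Remaining 1 groups: simple '()' each

Answer: (((())))()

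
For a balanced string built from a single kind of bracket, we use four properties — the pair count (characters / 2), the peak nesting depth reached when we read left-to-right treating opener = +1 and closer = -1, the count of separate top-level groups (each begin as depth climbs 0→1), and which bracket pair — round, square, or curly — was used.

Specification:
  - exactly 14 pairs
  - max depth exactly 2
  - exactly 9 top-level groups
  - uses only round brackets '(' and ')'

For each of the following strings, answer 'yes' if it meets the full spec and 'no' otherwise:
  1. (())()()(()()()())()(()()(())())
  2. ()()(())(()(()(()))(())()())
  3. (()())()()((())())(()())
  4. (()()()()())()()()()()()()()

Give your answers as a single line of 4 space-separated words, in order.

Answer: no no no yes

Derivation:
String 1 '(())()()(()()()())()(()()(())())': depth seq [1 2 1 0 1 0 1 0 1 2 1 2 1 2 1 2 1 0 1 0 1 2 1 2 1 2 3 2 1 2 1 0]
  -> pairs=16 depth=3 groups=6 -> no
String 2 '()()(())(()(()(()))(())()())': depth seq [1 0 1 0 1 2 1 0 1 2 1 2 3 2 3 4 3 2 1 2 3 2 1 2 1 2 1 0]
  -> pairs=14 depth=4 groups=4 -> no
String 3 '(()())()()((())())(()())': depth seq [1 2 1 2 1 0 1 0 1 0 1 2 3 2 1 2 1 0 1 2 1 2 1 0]
  -> pairs=12 depth=3 groups=5 -> no
String 4 '(()()()()())()()()()()()()()': depth seq [1 2 1 2 1 2 1 2 1 2 1 0 1 0 1 0 1 0 1 0 1 0 1 0 1 0 1 0]
  -> pairs=14 depth=2 groups=9 -> yes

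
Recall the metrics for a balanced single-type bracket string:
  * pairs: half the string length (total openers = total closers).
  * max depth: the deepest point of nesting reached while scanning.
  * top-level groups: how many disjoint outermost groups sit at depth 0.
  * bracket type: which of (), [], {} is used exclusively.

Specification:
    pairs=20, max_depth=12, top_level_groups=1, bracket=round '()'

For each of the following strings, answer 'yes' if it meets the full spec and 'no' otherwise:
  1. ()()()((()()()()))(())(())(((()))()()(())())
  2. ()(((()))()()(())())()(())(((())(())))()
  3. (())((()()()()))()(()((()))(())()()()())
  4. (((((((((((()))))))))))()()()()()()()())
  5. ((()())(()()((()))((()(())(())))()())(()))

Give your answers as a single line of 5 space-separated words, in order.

Answer: no no no yes no

Derivation:
String 1 '()()()((()()()()))(())(())(((()))()()(())())': depth seq [1 0 1 0 1 0 1 2 3 2 3 2 3 2 3 2 1 0 1 2 1 0 1 2 1 0 1 2 3 4 3 2 1 2 1 2 1 2 3 2 1 2 1 0]
  -> pairs=22 depth=4 groups=7 -> no
String 2 '()(((()))()()(())())()(())(((())(())))()': depth seq [1 0 1 2 3 4 3 2 1 2 1 2 1 2 3 2 1 2 1 0 1 0 1 2 1 0 1 2 3 4 3 2 3 4 3 2 1 0 1 0]
  -> pairs=20 depth=4 groups=6 -> no
String 3 '(())((()()()()))()(()((()))(())()()()())': depth seq [1 2 1 0 1 2 3 2 3 2 3 2 3 2 1 0 1 0 1 2 1 2 3 4 3 2 1 2 3 2 1 2 1 2 1 2 1 2 1 0]
  -> pairs=20 depth=4 groups=4 -> no
String 4 '(((((((((((()))))))))))()()()()()()()())': depth seq [1 2 3 4 5 6 7 8 9 10 11 12 11 10 9 8 7 6 5 4 3 2 1 2 1 2 1 2 1 2 1 2 1 2 1 2 1 2 1 0]
  -> pairs=20 depth=12 groups=1 -> yes
String 5 '((()())(()()((()))((()(())(())))()())(()))': depth seq [1 2 3 2 3 2 1 2 3 2 3 2 3 4 5 4 3 2 3 4 5 4 5 6 5 4 5 6 5 4 3 2 3 2 3 2 1 2 3 2 1 0]
  -> pairs=21 depth=6 groups=1 -> no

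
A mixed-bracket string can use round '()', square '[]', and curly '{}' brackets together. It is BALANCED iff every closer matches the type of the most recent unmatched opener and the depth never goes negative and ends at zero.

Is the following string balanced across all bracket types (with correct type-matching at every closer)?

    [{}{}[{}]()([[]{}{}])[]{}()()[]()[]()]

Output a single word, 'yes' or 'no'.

Answer: yes

Derivation:
pos 0: push '['; stack = [
pos 1: push '{'; stack = [{
pos 2: '}' matches '{'; pop; stack = [
pos 3: push '{'; stack = [{
pos 4: '}' matches '{'; pop; stack = [
pos 5: push '['; stack = [[
pos 6: push '{'; stack = [[{
pos 7: '}' matches '{'; pop; stack = [[
pos 8: ']' matches '['; pop; stack = [
pos 9: push '('; stack = [(
pos 10: ')' matches '('; pop; stack = [
pos 11: push '('; stack = [(
pos 12: push '['; stack = [([
pos 13: push '['; stack = [([[
pos 14: ']' matches '['; pop; stack = [([
pos 15: push '{'; stack = [([{
pos 16: '}' matches '{'; pop; stack = [([
pos 17: push '{'; stack = [([{
pos 18: '}' matches '{'; pop; stack = [([
pos 19: ']' matches '['; pop; stack = [(
pos 20: ')' matches '('; pop; stack = [
pos 21: push '['; stack = [[
pos 22: ']' matches '['; pop; stack = [
pos 23: push '{'; stack = [{
pos 24: '}' matches '{'; pop; stack = [
pos 25: push '('; stack = [(
pos 26: ')' matches '('; pop; stack = [
pos 27: push '('; stack = [(
pos 28: ')' matches '('; pop; stack = [
pos 29: push '['; stack = [[
pos 30: ']' matches '['; pop; stack = [
pos 31: push '('; stack = [(
pos 32: ')' matches '('; pop; stack = [
pos 33: push '['; stack = [[
pos 34: ']' matches '['; pop; stack = [
pos 35: push '('; stack = [(
pos 36: ')' matches '('; pop; stack = [
pos 37: ']' matches '['; pop; stack = (empty)
end: stack empty → VALID
Verdict: properly nested → yes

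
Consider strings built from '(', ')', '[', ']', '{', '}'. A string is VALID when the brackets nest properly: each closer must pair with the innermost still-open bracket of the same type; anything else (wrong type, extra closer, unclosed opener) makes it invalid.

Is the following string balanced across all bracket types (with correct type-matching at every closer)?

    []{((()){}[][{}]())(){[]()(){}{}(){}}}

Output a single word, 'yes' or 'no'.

pos 0: push '['; stack = [
pos 1: ']' matches '['; pop; stack = (empty)
pos 2: push '{'; stack = {
pos 3: push '('; stack = {(
pos 4: push '('; stack = {((
pos 5: push '('; stack = {(((
pos 6: ')' matches '('; pop; stack = {((
pos 7: ')' matches '('; pop; stack = {(
pos 8: push '{'; stack = {({
pos 9: '}' matches '{'; pop; stack = {(
pos 10: push '['; stack = {([
pos 11: ']' matches '['; pop; stack = {(
pos 12: push '['; stack = {([
pos 13: push '{'; stack = {([{
pos 14: '}' matches '{'; pop; stack = {([
pos 15: ']' matches '['; pop; stack = {(
pos 16: push '('; stack = {((
pos 17: ')' matches '('; pop; stack = {(
pos 18: ')' matches '('; pop; stack = {
pos 19: push '('; stack = {(
pos 20: ')' matches '('; pop; stack = {
pos 21: push '{'; stack = {{
pos 22: push '['; stack = {{[
pos 23: ']' matches '['; pop; stack = {{
pos 24: push '('; stack = {{(
pos 25: ')' matches '('; pop; stack = {{
pos 26: push '('; stack = {{(
pos 27: ')' matches '('; pop; stack = {{
pos 28: push '{'; stack = {{{
pos 29: '}' matches '{'; pop; stack = {{
pos 30: push '{'; stack = {{{
pos 31: '}' matches '{'; pop; stack = {{
pos 32: push '('; stack = {{(
pos 33: ')' matches '('; pop; stack = {{
pos 34: push '{'; stack = {{{
pos 35: '}' matches '{'; pop; stack = {{
pos 36: '}' matches '{'; pop; stack = {
pos 37: '}' matches '{'; pop; stack = (empty)
end: stack empty → VALID
Verdict: properly nested → yes

Answer: yes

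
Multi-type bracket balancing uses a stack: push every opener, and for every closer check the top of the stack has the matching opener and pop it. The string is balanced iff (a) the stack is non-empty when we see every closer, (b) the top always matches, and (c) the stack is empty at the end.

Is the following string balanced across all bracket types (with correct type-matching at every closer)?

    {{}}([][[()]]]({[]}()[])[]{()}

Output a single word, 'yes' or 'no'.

pos 0: push '{'; stack = {
pos 1: push '{'; stack = {{
pos 2: '}' matches '{'; pop; stack = {
pos 3: '}' matches '{'; pop; stack = (empty)
pos 4: push '('; stack = (
pos 5: push '['; stack = ([
pos 6: ']' matches '['; pop; stack = (
pos 7: push '['; stack = ([
pos 8: push '['; stack = ([[
pos 9: push '('; stack = ([[(
pos 10: ')' matches '('; pop; stack = ([[
pos 11: ']' matches '['; pop; stack = ([
pos 12: ']' matches '['; pop; stack = (
pos 13: saw closer ']' but top of stack is '(' (expected ')') → INVALID
Verdict: type mismatch at position 13: ']' closes '(' → no

Answer: no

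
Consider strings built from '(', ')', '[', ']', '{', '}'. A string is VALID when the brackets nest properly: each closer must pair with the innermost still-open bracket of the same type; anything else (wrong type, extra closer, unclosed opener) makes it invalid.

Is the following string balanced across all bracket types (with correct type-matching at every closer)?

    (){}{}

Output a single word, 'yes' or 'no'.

pos 0: push '('; stack = (
pos 1: ')' matches '('; pop; stack = (empty)
pos 2: push '{'; stack = {
pos 3: '}' matches '{'; pop; stack = (empty)
pos 4: push '{'; stack = {
pos 5: '}' matches '{'; pop; stack = (empty)
end: stack empty → VALID
Verdict: properly nested → yes

Answer: yes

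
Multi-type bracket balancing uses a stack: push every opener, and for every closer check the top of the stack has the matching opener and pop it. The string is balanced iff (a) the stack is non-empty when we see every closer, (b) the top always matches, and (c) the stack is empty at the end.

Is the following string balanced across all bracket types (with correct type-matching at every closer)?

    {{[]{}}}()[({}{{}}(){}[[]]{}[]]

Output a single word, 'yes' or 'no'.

pos 0: push '{'; stack = {
pos 1: push '{'; stack = {{
pos 2: push '['; stack = {{[
pos 3: ']' matches '['; pop; stack = {{
pos 4: push '{'; stack = {{{
pos 5: '}' matches '{'; pop; stack = {{
pos 6: '}' matches '{'; pop; stack = {
pos 7: '}' matches '{'; pop; stack = (empty)
pos 8: push '('; stack = (
pos 9: ')' matches '('; pop; stack = (empty)
pos 10: push '['; stack = [
pos 11: push '('; stack = [(
pos 12: push '{'; stack = [({
pos 13: '}' matches '{'; pop; stack = [(
pos 14: push '{'; stack = [({
pos 15: push '{'; stack = [({{
pos 16: '}' matches '{'; pop; stack = [({
pos 17: '}' matches '{'; pop; stack = [(
pos 18: push '('; stack = [((
pos 19: ')' matches '('; pop; stack = [(
pos 20: push '{'; stack = [({
pos 21: '}' matches '{'; pop; stack = [(
pos 22: push '['; stack = [([
pos 23: push '['; stack = [([[
pos 24: ']' matches '['; pop; stack = [([
pos 25: ']' matches '['; pop; stack = [(
pos 26: push '{'; stack = [({
pos 27: '}' matches '{'; pop; stack = [(
pos 28: push '['; stack = [([
pos 29: ']' matches '['; pop; stack = [(
pos 30: saw closer ']' but top of stack is '(' (expected ')') → INVALID
Verdict: type mismatch at position 30: ']' closes '(' → no

Answer: no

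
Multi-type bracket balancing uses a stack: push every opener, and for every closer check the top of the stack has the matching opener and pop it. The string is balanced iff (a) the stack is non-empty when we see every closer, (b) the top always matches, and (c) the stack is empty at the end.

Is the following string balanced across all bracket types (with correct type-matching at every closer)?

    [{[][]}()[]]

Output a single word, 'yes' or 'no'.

pos 0: push '['; stack = [
pos 1: push '{'; stack = [{
pos 2: push '['; stack = [{[
pos 3: ']' matches '['; pop; stack = [{
pos 4: push '['; stack = [{[
pos 5: ']' matches '['; pop; stack = [{
pos 6: '}' matches '{'; pop; stack = [
pos 7: push '('; stack = [(
pos 8: ')' matches '('; pop; stack = [
pos 9: push '['; stack = [[
pos 10: ']' matches '['; pop; stack = [
pos 11: ']' matches '['; pop; stack = (empty)
end: stack empty → VALID
Verdict: properly nested → yes

Answer: yes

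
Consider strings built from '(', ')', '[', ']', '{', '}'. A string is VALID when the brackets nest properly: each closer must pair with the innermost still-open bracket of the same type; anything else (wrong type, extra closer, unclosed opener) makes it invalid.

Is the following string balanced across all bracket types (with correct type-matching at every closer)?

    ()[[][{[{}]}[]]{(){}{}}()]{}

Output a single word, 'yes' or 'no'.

Answer: yes

Derivation:
pos 0: push '('; stack = (
pos 1: ')' matches '('; pop; stack = (empty)
pos 2: push '['; stack = [
pos 3: push '['; stack = [[
pos 4: ']' matches '['; pop; stack = [
pos 5: push '['; stack = [[
pos 6: push '{'; stack = [[{
pos 7: push '['; stack = [[{[
pos 8: push '{'; stack = [[{[{
pos 9: '}' matches '{'; pop; stack = [[{[
pos 10: ']' matches '['; pop; stack = [[{
pos 11: '}' matches '{'; pop; stack = [[
pos 12: push '['; stack = [[[
pos 13: ']' matches '['; pop; stack = [[
pos 14: ']' matches '['; pop; stack = [
pos 15: push '{'; stack = [{
pos 16: push '('; stack = [{(
pos 17: ')' matches '('; pop; stack = [{
pos 18: push '{'; stack = [{{
pos 19: '}' matches '{'; pop; stack = [{
pos 20: push '{'; stack = [{{
pos 21: '}' matches '{'; pop; stack = [{
pos 22: '}' matches '{'; pop; stack = [
pos 23: push '('; stack = [(
pos 24: ')' matches '('; pop; stack = [
pos 25: ']' matches '['; pop; stack = (empty)
pos 26: push '{'; stack = {
pos 27: '}' matches '{'; pop; stack = (empty)
end: stack empty → VALID
Verdict: properly nested → yes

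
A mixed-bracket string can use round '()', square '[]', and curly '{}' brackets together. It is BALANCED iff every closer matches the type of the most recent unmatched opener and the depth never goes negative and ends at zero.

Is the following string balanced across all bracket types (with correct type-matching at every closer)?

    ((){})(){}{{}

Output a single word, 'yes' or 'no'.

Answer: no

Derivation:
pos 0: push '('; stack = (
pos 1: push '('; stack = ((
pos 2: ')' matches '('; pop; stack = (
pos 3: push '{'; stack = ({
pos 4: '}' matches '{'; pop; stack = (
pos 5: ')' matches '('; pop; stack = (empty)
pos 6: push '('; stack = (
pos 7: ')' matches '('; pop; stack = (empty)
pos 8: push '{'; stack = {
pos 9: '}' matches '{'; pop; stack = (empty)
pos 10: push '{'; stack = {
pos 11: push '{'; stack = {{
pos 12: '}' matches '{'; pop; stack = {
end: stack still non-empty ({) → INVALID
Verdict: unclosed openers at end: { → no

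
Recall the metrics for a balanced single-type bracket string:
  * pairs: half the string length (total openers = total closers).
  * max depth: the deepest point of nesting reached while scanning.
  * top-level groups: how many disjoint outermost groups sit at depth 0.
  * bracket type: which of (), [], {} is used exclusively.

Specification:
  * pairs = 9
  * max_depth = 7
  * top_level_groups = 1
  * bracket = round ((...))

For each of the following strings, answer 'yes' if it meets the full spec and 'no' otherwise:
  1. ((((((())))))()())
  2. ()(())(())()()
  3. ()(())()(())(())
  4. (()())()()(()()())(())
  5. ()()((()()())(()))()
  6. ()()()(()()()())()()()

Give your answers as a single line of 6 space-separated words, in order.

String 1 '((((((())))))()())': depth seq [1 2 3 4 5 6 7 6 5 4 3 2 1 2 1 2 1 0]
  -> pairs=9 depth=7 groups=1 -> yes
String 2 '()(())(())()()': depth seq [1 0 1 2 1 0 1 2 1 0 1 0 1 0]
  -> pairs=7 depth=2 groups=5 -> no
String 3 '()(())()(())(())': depth seq [1 0 1 2 1 0 1 0 1 2 1 0 1 2 1 0]
  -> pairs=8 depth=2 groups=5 -> no
String 4 '(()())()()(()()())(())': depth seq [1 2 1 2 1 0 1 0 1 0 1 2 1 2 1 2 1 0 1 2 1 0]
  -> pairs=11 depth=2 groups=5 -> no
String 5 '()()((()()())(()))()': depth seq [1 0 1 0 1 2 3 2 3 2 3 2 1 2 3 2 1 0 1 0]
  -> pairs=10 depth=3 groups=4 -> no
String 6 '()()()(()()()())()()()': depth seq [1 0 1 0 1 0 1 2 1 2 1 2 1 2 1 0 1 0 1 0 1 0]
  -> pairs=11 depth=2 groups=7 -> no

Answer: yes no no no no no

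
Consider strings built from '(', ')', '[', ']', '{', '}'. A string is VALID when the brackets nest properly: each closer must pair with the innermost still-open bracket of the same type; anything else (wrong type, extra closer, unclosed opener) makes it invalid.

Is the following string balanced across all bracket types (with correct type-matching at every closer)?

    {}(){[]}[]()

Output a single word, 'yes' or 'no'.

Answer: yes

Derivation:
pos 0: push '{'; stack = {
pos 1: '}' matches '{'; pop; stack = (empty)
pos 2: push '('; stack = (
pos 3: ')' matches '('; pop; stack = (empty)
pos 4: push '{'; stack = {
pos 5: push '['; stack = {[
pos 6: ']' matches '['; pop; stack = {
pos 7: '}' matches '{'; pop; stack = (empty)
pos 8: push '['; stack = [
pos 9: ']' matches '['; pop; stack = (empty)
pos 10: push '('; stack = (
pos 11: ')' matches '('; pop; stack = (empty)
end: stack empty → VALID
Verdict: properly nested → yes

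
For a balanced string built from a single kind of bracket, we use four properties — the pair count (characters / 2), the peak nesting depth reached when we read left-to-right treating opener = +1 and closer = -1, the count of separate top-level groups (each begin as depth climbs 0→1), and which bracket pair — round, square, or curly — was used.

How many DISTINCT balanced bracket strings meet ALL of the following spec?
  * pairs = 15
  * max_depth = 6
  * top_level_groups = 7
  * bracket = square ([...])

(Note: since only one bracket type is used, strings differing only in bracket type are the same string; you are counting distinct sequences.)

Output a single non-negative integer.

Answer: 6384

Derivation:
Spec: pairs=15 depth=6 groups=7
Count(depth <= 6) = 147910
Count(depth <= 5) = 141526
Count(depth == 6) = 147910 - 141526 = 6384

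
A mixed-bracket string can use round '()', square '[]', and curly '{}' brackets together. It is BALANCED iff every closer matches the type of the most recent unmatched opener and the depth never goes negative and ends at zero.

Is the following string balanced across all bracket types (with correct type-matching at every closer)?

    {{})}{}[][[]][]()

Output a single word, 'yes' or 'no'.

pos 0: push '{'; stack = {
pos 1: push '{'; stack = {{
pos 2: '}' matches '{'; pop; stack = {
pos 3: saw closer ')' but top of stack is '{' (expected '}') → INVALID
Verdict: type mismatch at position 3: ')' closes '{' → no

Answer: no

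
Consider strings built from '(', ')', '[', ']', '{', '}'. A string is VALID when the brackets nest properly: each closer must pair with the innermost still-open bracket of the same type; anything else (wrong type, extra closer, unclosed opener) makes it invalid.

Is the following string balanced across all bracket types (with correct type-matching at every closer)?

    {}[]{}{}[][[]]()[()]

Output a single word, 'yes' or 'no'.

pos 0: push '{'; stack = {
pos 1: '}' matches '{'; pop; stack = (empty)
pos 2: push '['; stack = [
pos 3: ']' matches '['; pop; stack = (empty)
pos 4: push '{'; stack = {
pos 5: '}' matches '{'; pop; stack = (empty)
pos 6: push '{'; stack = {
pos 7: '}' matches '{'; pop; stack = (empty)
pos 8: push '['; stack = [
pos 9: ']' matches '['; pop; stack = (empty)
pos 10: push '['; stack = [
pos 11: push '['; stack = [[
pos 12: ']' matches '['; pop; stack = [
pos 13: ']' matches '['; pop; stack = (empty)
pos 14: push '('; stack = (
pos 15: ')' matches '('; pop; stack = (empty)
pos 16: push '['; stack = [
pos 17: push '('; stack = [(
pos 18: ')' matches '('; pop; stack = [
pos 19: ']' matches '['; pop; stack = (empty)
end: stack empty → VALID
Verdict: properly nested → yes

Answer: yes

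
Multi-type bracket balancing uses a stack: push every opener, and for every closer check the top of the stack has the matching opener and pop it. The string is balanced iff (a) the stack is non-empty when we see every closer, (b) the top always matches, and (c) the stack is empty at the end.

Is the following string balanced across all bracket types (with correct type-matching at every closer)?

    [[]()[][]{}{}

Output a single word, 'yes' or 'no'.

pos 0: push '['; stack = [
pos 1: push '['; stack = [[
pos 2: ']' matches '['; pop; stack = [
pos 3: push '('; stack = [(
pos 4: ')' matches '('; pop; stack = [
pos 5: push '['; stack = [[
pos 6: ']' matches '['; pop; stack = [
pos 7: push '['; stack = [[
pos 8: ']' matches '['; pop; stack = [
pos 9: push '{'; stack = [{
pos 10: '}' matches '{'; pop; stack = [
pos 11: push '{'; stack = [{
pos 12: '}' matches '{'; pop; stack = [
end: stack still non-empty ([) → INVALID
Verdict: unclosed openers at end: [ → no

Answer: no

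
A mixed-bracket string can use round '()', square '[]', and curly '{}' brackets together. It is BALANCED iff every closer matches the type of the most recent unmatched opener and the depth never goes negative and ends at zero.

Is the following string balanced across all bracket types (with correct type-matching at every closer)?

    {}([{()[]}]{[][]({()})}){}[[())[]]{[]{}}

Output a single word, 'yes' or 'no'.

Answer: no

Derivation:
pos 0: push '{'; stack = {
pos 1: '}' matches '{'; pop; stack = (empty)
pos 2: push '('; stack = (
pos 3: push '['; stack = ([
pos 4: push '{'; stack = ([{
pos 5: push '('; stack = ([{(
pos 6: ')' matches '('; pop; stack = ([{
pos 7: push '['; stack = ([{[
pos 8: ']' matches '['; pop; stack = ([{
pos 9: '}' matches '{'; pop; stack = ([
pos 10: ']' matches '['; pop; stack = (
pos 11: push '{'; stack = ({
pos 12: push '['; stack = ({[
pos 13: ']' matches '['; pop; stack = ({
pos 14: push '['; stack = ({[
pos 15: ']' matches '['; pop; stack = ({
pos 16: push '('; stack = ({(
pos 17: push '{'; stack = ({({
pos 18: push '('; stack = ({({(
pos 19: ')' matches '('; pop; stack = ({({
pos 20: '}' matches '{'; pop; stack = ({(
pos 21: ')' matches '('; pop; stack = ({
pos 22: '}' matches '{'; pop; stack = (
pos 23: ')' matches '('; pop; stack = (empty)
pos 24: push '{'; stack = {
pos 25: '}' matches '{'; pop; stack = (empty)
pos 26: push '['; stack = [
pos 27: push '['; stack = [[
pos 28: push '('; stack = [[(
pos 29: ')' matches '('; pop; stack = [[
pos 30: saw closer ')' but top of stack is '[' (expected ']') → INVALID
Verdict: type mismatch at position 30: ')' closes '[' → no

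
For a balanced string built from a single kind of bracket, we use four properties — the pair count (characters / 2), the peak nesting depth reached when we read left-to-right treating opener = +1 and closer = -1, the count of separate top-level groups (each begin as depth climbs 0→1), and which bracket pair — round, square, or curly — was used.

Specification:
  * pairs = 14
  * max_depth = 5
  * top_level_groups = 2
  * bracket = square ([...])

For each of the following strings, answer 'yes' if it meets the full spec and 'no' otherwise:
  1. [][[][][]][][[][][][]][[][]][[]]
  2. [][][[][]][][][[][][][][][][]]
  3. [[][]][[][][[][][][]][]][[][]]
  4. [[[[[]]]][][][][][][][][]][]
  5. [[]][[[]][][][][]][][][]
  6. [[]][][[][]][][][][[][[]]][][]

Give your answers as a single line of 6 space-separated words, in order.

Answer: no no no yes no no

Derivation:
String 1 '[][[][][]][][[][][][]][[][]][[]]': depth seq [1 0 1 2 1 2 1 2 1 0 1 0 1 2 1 2 1 2 1 2 1 0 1 2 1 2 1 0 1 2 1 0]
  -> pairs=16 depth=2 groups=6 -> no
String 2 '[][][[][]][][][[][][][][][][]]': depth seq [1 0 1 0 1 2 1 2 1 0 1 0 1 0 1 2 1 2 1 2 1 2 1 2 1 2 1 2 1 0]
  -> pairs=15 depth=2 groups=6 -> no
String 3 '[[][]][[][][[][][][]][]][[][]]': depth seq [1 2 1 2 1 0 1 2 1 2 1 2 3 2 3 2 3 2 3 2 1 2 1 0 1 2 1 2 1 0]
  -> pairs=15 depth=3 groups=3 -> no
String 4 '[[[[[]]]][][][][][][][][]][]': depth seq [1 2 3 4 5 4 3 2 1 2 1 2 1 2 1 2 1 2 1 2 1 2 1 2 1 0 1 0]
  -> pairs=14 depth=5 groups=2 -> yes
String 5 '[[]][[[]][][][][]][][][]': depth seq [1 2 1 0 1 2 3 2 1 2 1 2 1 2 1 2 1 0 1 0 1 0 1 0]
  -> pairs=12 depth=3 groups=5 -> no
String 6 '[[]][][[][]][][][][[][[]]][][]': depth seq [1 2 1 0 1 0 1 2 1 2 1 0 1 0 1 0 1 0 1 2 1 2 3 2 1 0 1 0 1 0]
  -> pairs=15 depth=3 groups=9 -> no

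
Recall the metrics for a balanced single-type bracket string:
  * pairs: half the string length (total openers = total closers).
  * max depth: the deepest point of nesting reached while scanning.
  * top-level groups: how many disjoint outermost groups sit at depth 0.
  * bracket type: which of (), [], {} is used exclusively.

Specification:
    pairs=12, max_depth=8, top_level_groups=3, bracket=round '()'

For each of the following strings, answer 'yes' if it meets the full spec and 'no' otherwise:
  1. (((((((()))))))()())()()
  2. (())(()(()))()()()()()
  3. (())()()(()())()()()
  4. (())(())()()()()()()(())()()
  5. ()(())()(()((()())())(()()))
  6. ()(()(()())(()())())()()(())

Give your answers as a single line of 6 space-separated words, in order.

Answer: yes no no no no no

Derivation:
String 1 '(((((((()))))))()())()()': depth seq [1 2 3 4 5 6 7 8 7 6 5 4 3 2 1 2 1 2 1 0 1 0 1 0]
  -> pairs=12 depth=8 groups=3 -> yes
String 2 '(())(()(()))()()()()()': depth seq [1 2 1 0 1 2 1 2 3 2 1 0 1 0 1 0 1 0 1 0 1 0]
  -> pairs=11 depth=3 groups=7 -> no
String 3 '(())()()(()())()()()': depth seq [1 2 1 0 1 0 1 0 1 2 1 2 1 0 1 0 1 0 1 0]
  -> pairs=10 depth=2 groups=7 -> no
String 4 '(())(())()()()()()()(())()()': depth seq [1 2 1 0 1 2 1 0 1 0 1 0 1 0 1 0 1 0 1 0 1 2 1 0 1 0 1 0]
  -> pairs=14 depth=2 groups=11 -> no
String 5 '()(())()(()((()())())(()()))': depth seq [1 0 1 2 1 0 1 0 1 2 1 2 3 4 3 4 3 2 3 2 1 2 3 2 3 2 1 0]
  -> pairs=14 depth=4 groups=4 -> no
String 6 '()(()(()())(()())())()()(())': depth seq [1 0 1 2 1 2 3 2 3 2 1 2 3 2 3 2 1 2 1 0 1 0 1 0 1 2 1 0]
  -> pairs=14 depth=3 groups=5 -> no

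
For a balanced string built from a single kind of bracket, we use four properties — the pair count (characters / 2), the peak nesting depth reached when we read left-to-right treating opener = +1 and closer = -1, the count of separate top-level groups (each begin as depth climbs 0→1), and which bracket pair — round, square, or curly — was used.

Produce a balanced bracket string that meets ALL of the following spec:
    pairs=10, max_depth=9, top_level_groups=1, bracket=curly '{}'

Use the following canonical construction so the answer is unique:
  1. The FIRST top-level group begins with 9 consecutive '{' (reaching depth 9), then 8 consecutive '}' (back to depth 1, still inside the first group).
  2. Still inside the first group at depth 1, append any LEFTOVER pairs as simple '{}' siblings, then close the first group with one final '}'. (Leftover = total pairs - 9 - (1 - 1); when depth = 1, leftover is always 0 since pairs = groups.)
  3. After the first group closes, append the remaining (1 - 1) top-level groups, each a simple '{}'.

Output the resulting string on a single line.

Spec: pairs=10 depth=9 groups=1
Leftover pairs = 10 - 9 - (1-1) = 1
First group: deep chain of depth 9 + 1 sibling pairs
Remaining 0 groups: simple '{}' each

Answer: {{{{{{{{{}}}}}}}}{}}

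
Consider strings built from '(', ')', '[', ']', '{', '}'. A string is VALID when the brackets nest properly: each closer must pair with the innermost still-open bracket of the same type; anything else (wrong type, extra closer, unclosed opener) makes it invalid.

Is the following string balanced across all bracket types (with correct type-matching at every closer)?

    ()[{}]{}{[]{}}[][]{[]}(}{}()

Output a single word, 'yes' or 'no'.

Answer: no

Derivation:
pos 0: push '('; stack = (
pos 1: ')' matches '('; pop; stack = (empty)
pos 2: push '['; stack = [
pos 3: push '{'; stack = [{
pos 4: '}' matches '{'; pop; stack = [
pos 5: ']' matches '['; pop; stack = (empty)
pos 6: push '{'; stack = {
pos 7: '}' matches '{'; pop; stack = (empty)
pos 8: push '{'; stack = {
pos 9: push '['; stack = {[
pos 10: ']' matches '['; pop; stack = {
pos 11: push '{'; stack = {{
pos 12: '}' matches '{'; pop; stack = {
pos 13: '}' matches '{'; pop; stack = (empty)
pos 14: push '['; stack = [
pos 15: ']' matches '['; pop; stack = (empty)
pos 16: push '['; stack = [
pos 17: ']' matches '['; pop; stack = (empty)
pos 18: push '{'; stack = {
pos 19: push '['; stack = {[
pos 20: ']' matches '['; pop; stack = {
pos 21: '}' matches '{'; pop; stack = (empty)
pos 22: push '('; stack = (
pos 23: saw closer '}' but top of stack is '(' (expected ')') → INVALID
Verdict: type mismatch at position 23: '}' closes '(' → no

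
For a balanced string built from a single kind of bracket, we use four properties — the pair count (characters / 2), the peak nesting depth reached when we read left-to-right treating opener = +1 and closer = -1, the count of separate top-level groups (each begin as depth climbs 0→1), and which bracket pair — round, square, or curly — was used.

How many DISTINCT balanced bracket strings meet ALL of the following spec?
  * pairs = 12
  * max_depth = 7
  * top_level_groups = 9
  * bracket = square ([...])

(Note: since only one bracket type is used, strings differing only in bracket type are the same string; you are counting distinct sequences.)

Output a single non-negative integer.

Spec: pairs=12 depth=7 groups=9
Count(depth <= 7) = 273
Count(depth <= 6) = 273
Count(depth == 7) = 273 - 273 = 0

Answer: 0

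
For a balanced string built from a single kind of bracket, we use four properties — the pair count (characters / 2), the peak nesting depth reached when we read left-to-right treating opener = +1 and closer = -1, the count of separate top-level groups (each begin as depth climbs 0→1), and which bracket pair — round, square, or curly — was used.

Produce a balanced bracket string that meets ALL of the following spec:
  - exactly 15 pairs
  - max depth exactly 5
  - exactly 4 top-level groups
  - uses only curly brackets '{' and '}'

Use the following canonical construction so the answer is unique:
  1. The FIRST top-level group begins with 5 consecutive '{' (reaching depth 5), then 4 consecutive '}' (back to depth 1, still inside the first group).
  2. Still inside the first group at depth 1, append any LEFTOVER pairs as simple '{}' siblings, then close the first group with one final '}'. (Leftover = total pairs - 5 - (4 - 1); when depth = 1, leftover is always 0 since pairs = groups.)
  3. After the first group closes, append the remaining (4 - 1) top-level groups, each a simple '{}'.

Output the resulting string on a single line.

Spec: pairs=15 depth=5 groups=4
Leftover pairs = 15 - 5 - (4-1) = 7
First group: deep chain of depth 5 + 7 sibling pairs
Remaining 3 groups: simple '{}' each

Answer: {{{{{}}}}{}{}{}{}{}{}{}}{}{}{}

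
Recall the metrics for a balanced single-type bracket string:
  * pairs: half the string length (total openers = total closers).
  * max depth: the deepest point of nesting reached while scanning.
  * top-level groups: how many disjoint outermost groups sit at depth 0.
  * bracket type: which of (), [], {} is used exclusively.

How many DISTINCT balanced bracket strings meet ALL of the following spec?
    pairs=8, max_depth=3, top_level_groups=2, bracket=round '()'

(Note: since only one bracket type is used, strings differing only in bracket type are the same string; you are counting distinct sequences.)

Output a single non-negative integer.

Answer: 137

Derivation:
Spec: pairs=8 depth=3 groups=2
Count(depth <= 3) = 144
Count(depth <= 2) = 7
Count(depth == 3) = 144 - 7 = 137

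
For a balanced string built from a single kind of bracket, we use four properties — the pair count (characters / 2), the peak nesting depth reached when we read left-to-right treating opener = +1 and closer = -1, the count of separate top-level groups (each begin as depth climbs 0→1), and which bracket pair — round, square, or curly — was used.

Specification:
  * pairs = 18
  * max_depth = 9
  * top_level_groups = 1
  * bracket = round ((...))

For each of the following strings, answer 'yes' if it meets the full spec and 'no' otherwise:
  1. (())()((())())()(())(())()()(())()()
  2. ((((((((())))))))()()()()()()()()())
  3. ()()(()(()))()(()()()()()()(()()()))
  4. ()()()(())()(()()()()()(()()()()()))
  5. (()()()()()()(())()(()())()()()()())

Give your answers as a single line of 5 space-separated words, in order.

Answer: no yes no no no

Derivation:
String 1 '(())()((())())()(())(())()()(())()()': depth seq [1 2 1 0 1 0 1 2 3 2 1 2 1 0 1 0 1 2 1 0 1 2 1 0 1 0 1 0 1 2 1 0 1 0 1 0]
  -> pairs=18 depth=3 groups=11 -> no
String 2 '((((((((())))))))()()()()()()()()())': depth seq [1 2 3 4 5 6 7 8 9 8 7 6 5 4 3 2 1 2 1 2 1 2 1 2 1 2 1 2 1 2 1 2 1 2 1 0]
  -> pairs=18 depth=9 groups=1 -> yes
String 3 '()()(()(()))()(()()()()()()(()()()))': depth seq [1 0 1 0 1 2 1 2 3 2 1 0 1 0 1 2 1 2 1 2 1 2 1 2 1 2 1 2 3 2 3 2 3 2 1 0]
  -> pairs=18 depth=3 groups=5 -> no
String 4 '()()()(())()(()()()()()(()()()()()))': depth seq [1 0 1 0 1 0 1 2 1 0 1 0 1 2 1 2 1 2 1 2 1 2 1 2 3 2 3 2 3 2 3 2 3 2 1 0]
  -> pairs=18 depth=3 groups=6 -> no
String 5 '(()()()()()()(())()(()())()()()()())': depth seq [1 2 1 2 1 2 1 2 1 2 1 2 1 2 3 2 1 2 1 2 3 2 3 2 1 2 1 2 1 2 1 2 1 2 1 0]
  -> pairs=18 depth=3 groups=1 -> no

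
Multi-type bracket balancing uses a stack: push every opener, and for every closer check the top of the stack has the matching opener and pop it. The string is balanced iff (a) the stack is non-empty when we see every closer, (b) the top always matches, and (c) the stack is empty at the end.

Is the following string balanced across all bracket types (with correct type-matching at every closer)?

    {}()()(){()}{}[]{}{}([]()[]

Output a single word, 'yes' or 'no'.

Answer: no

Derivation:
pos 0: push '{'; stack = {
pos 1: '}' matches '{'; pop; stack = (empty)
pos 2: push '('; stack = (
pos 3: ')' matches '('; pop; stack = (empty)
pos 4: push '('; stack = (
pos 5: ')' matches '('; pop; stack = (empty)
pos 6: push '('; stack = (
pos 7: ')' matches '('; pop; stack = (empty)
pos 8: push '{'; stack = {
pos 9: push '('; stack = {(
pos 10: ')' matches '('; pop; stack = {
pos 11: '}' matches '{'; pop; stack = (empty)
pos 12: push '{'; stack = {
pos 13: '}' matches '{'; pop; stack = (empty)
pos 14: push '['; stack = [
pos 15: ']' matches '['; pop; stack = (empty)
pos 16: push '{'; stack = {
pos 17: '}' matches '{'; pop; stack = (empty)
pos 18: push '{'; stack = {
pos 19: '}' matches '{'; pop; stack = (empty)
pos 20: push '('; stack = (
pos 21: push '['; stack = ([
pos 22: ']' matches '['; pop; stack = (
pos 23: push '('; stack = ((
pos 24: ')' matches '('; pop; stack = (
pos 25: push '['; stack = ([
pos 26: ']' matches '['; pop; stack = (
end: stack still non-empty (() → INVALID
Verdict: unclosed openers at end: ( → no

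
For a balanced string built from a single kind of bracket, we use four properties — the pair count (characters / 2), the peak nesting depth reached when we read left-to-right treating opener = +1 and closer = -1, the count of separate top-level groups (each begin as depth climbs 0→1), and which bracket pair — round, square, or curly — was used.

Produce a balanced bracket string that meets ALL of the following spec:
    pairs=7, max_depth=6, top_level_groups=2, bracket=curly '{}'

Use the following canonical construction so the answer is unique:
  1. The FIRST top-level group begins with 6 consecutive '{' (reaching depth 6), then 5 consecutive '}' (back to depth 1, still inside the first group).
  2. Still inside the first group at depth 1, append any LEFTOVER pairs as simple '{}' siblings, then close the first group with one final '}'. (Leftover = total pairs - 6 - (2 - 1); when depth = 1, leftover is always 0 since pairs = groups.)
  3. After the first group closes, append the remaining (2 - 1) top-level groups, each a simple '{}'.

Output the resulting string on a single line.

Answer: {{{{{{}}}}}}{}

Derivation:
Spec: pairs=7 depth=6 groups=2
Leftover pairs = 7 - 6 - (2-1) = 0
First group: deep chain of depth 6 + 0 sibling pairs
Remaining 1 groups: simple '{}' each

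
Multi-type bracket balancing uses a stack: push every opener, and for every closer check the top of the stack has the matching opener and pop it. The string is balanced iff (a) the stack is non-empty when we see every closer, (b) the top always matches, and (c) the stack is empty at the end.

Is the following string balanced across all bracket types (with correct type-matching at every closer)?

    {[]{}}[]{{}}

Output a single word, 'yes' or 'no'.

Answer: yes

Derivation:
pos 0: push '{'; stack = {
pos 1: push '['; stack = {[
pos 2: ']' matches '['; pop; stack = {
pos 3: push '{'; stack = {{
pos 4: '}' matches '{'; pop; stack = {
pos 5: '}' matches '{'; pop; stack = (empty)
pos 6: push '['; stack = [
pos 7: ']' matches '['; pop; stack = (empty)
pos 8: push '{'; stack = {
pos 9: push '{'; stack = {{
pos 10: '}' matches '{'; pop; stack = {
pos 11: '}' matches '{'; pop; stack = (empty)
end: stack empty → VALID
Verdict: properly nested → yes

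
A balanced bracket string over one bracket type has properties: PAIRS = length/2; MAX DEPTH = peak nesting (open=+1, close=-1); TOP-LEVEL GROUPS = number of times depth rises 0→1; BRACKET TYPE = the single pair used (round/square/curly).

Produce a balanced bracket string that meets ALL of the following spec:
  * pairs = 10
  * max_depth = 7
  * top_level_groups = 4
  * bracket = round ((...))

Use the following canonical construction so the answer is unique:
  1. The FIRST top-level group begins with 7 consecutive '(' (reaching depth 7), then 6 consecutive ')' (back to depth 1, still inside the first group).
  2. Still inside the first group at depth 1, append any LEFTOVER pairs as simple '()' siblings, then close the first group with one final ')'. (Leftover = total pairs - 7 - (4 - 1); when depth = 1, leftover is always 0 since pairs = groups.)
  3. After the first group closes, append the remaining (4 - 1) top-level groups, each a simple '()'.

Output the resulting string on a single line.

Answer: ((((((()))))))()()()

Derivation:
Spec: pairs=10 depth=7 groups=4
Leftover pairs = 10 - 7 - (4-1) = 0
First group: deep chain of depth 7 + 0 sibling pairs
Remaining 3 groups: simple '()' each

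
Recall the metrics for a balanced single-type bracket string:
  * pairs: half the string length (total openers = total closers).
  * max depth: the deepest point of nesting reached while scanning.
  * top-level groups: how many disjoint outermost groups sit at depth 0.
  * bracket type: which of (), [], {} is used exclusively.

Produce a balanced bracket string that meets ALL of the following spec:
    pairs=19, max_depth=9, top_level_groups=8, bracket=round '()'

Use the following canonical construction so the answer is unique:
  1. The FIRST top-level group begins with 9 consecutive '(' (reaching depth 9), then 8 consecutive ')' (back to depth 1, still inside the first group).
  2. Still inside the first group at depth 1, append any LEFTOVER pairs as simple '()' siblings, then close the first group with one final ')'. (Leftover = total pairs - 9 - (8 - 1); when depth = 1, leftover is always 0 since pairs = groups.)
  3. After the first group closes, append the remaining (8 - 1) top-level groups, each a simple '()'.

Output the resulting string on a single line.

Answer: ((((((((())))))))()()())()()()()()()()

Derivation:
Spec: pairs=19 depth=9 groups=8
Leftover pairs = 19 - 9 - (8-1) = 3
First group: deep chain of depth 9 + 3 sibling pairs
Remaining 7 groups: simple '()' each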